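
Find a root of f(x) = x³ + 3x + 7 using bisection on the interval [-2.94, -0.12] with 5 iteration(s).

f(x) = x³ + 3x + 7
Initial interval: [-2.94, -0.12]

Iteration 1:
  c_1 = (-2.940000 + (-0.120000))/2 = -1.530000
  f(c_1) = f(-1.530000) = -1.171577
  f(a) × f(c) ≥ 0, new interval: [-1.530000, -0.120000]
Iteration 2:
  c_2 = (-1.530000 + (-0.120000))/2 = -0.825000
  f(c_2) = f(-0.825000) = 3.963484
  f(a) × f(c) < 0, new interval: [-1.530000, -0.825000]
Iteration 3:
  c_3 = (-1.530000 + (-0.825000))/2 = -1.177500
  f(c_3) = f(-1.177500) = 1.834889
  f(a) × f(c) < 0, new interval: [-1.530000, -1.177500]
Iteration 4:
  c_4 = (-1.530000 + (-1.177500))/2 = -1.353750
  f(c_4) = f(-1.353750) = 0.457815
  f(a) × f(c) < 0, new interval: [-1.530000, -1.353750]
Iteration 5:
  c_5 = (-1.530000 + (-1.353750))/2 = -1.441875
  f(c_5) = f(-1.441875) = -0.323288
  f(a) × f(c) ≥ 0, new interval: [-1.441875, -1.353750]

After 5 iteration(s), the approximation is c_5 = -1.441875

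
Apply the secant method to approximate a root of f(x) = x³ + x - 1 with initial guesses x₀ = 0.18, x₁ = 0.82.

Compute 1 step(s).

f(x) = x³ + x - 1
x₀ = 0.18, x₁ = 0.82

Secant formula: x_{n+1} = x_n - f(x_n)(x_n - x_{n-1})/(f(x_n) - f(x_{n-1}))

Iteration 1:
  f(0.180000) = -0.814168
  f(0.820000) = 0.371368
  x_2 = 0.820000 - 0.371368×(0.820000 - 0.180000)/(0.371368 - (-0.814168))
       = 0.619521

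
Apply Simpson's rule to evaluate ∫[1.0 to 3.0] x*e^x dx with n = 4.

f(x) = x*e^x
a = 1.0, b = 3.0, n = 4
h = (b - a)/n = 0.500000

Simpson's rule: (h/3)[f(x₀) + 4f(x₁) + 2f(x₂) + ... + f(xₙ)]

x_0 = 1.0000, f(x_0) = 2.718282, coefficient = 1
x_1 = 1.5000, f(x_1) = 6.722534, coefficient = 4
x_2 = 2.0000, f(x_2) = 14.778112, coefficient = 2
x_3 = 2.5000, f(x_3) = 30.456235, coefficient = 4
x_4 = 3.0000, f(x_4) = 60.256611, coefficient = 1

I ≈ (0.500000/3) × 241.246191 = 40.207699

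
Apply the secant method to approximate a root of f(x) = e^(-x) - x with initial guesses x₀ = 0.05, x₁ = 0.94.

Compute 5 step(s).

f(x) = e^(-x) - x
x₀ = 0.05, x₁ = 0.94

Secant formula: x_{n+1} = x_n - f(x_n)(x_n - x_{n-1})/(f(x_n) - f(x_{n-1}))

Iteration 1:
  f(0.050000) = 0.901229
  f(0.940000) = -0.549372
  x_2 = 0.940000 - (-0.549372)×(0.940000 - 0.050000)/(-0.549372 - 0.901229)
       = 0.602939
Iteration 2:
  f(0.940000) = -0.549372
  f(0.602939) = -0.055738
  x_3 = 0.602939 - (-0.055738)×(0.602939 - 0.940000)/(-0.055738 - (-0.549372))
       = 0.564880
Iteration 3:
  f(0.602939) = -0.055738
  f(0.564880) = 0.003548
  x_4 = 0.564880 - 0.003548×(0.564880 - 0.602939)/(0.003548 - (-0.055738))
       = 0.567158
Iteration 4:
  f(0.564880) = 0.003548
  f(0.567158) = -0.000023
  x_5 = 0.567158 - (-0.000023)×(0.567158 - 0.564880)/(-0.000023 - 0.003548)
       = 0.567143
Iteration 5:
  f(0.567158) = -0.000023
  f(0.567143) = 0.000000
  x_6 = 0.567143 - 0.000000×(0.567143 - 0.567158)/(0.000000 - (-0.000023))
       = 0.567143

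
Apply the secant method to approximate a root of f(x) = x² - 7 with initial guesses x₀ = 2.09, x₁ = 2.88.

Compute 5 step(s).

f(x) = x² - 7
x₀ = 2.09, x₁ = 2.88

Secant formula: x_{n+1} = x_n - f(x_n)(x_n - x_{n-1})/(f(x_n) - f(x_{n-1}))

Iteration 1:
  f(2.090000) = -2.631900
  f(2.880000) = 1.294400
  x_2 = 2.880000 - 1.294400×(2.880000 - 2.090000)/(1.294400 - (-2.631900))
       = 2.619557
Iteration 2:
  f(2.880000) = 1.294400
  f(2.619557) = -0.137919
  x_3 = 2.619557 - (-0.137919)×(2.619557 - 2.880000)/(-0.137919 - 1.294400)
       = 2.644636
Iteration 3:
  f(2.619557) = -0.137919
  f(2.644636) = -0.005903
  x_4 = 2.644636 - (-0.005903)×(2.644636 - 2.619557)/(-0.005903 - (-0.137919))
       = 2.645757
Iteration 4:
  f(2.644636) = -0.005903
  f(2.645757) = 0.000029
  x_5 = 2.645757 - 0.000029×(2.645757 - 2.644636)/(0.000029 - (-0.005903))
       = 2.645751
Iteration 5:
  f(2.645757) = 0.000029
  f(2.645751) = 0.000000
  x_6 = 2.645751 - 0.000000×(2.645751 - 2.645757)/(0.000000 - 0.000029)
       = 2.645751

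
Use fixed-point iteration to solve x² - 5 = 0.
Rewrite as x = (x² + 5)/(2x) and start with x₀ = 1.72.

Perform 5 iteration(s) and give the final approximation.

Equation: x² - 5 = 0
Fixed-point form: x = (x² + 5)/(2x)
x₀ = 1.72

x_1 = g(1.720000) = 2.313488
x_2 = g(2.313488) = 2.237363
x_3 = g(2.237363) = 2.236068
x_4 = g(2.236068) = 2.236068
x_5 = g(2.236068) = 2.236068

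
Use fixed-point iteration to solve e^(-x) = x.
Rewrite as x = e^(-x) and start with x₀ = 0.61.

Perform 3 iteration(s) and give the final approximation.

Equation: e^(-x) = x
Fixed-point form: x = e^(-x)
x₀ = 0.61

x_1 = g(0.610000) = 0.543351
x_2 = g(0.543351) = 0.580799
x_3 = g(0.580799) = 0.559451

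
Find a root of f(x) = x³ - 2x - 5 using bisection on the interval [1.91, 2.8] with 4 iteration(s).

f(x) = x³ - 2x - 5
Initial interval: [1.91, 2.8]

Iteration 1:
  c_1 = (1.910000 + 2.800000)/2 = 2.355000
  f(c_1) = f(2.355000) = 3.350889
  f(a) × f(c) < 0, new interval: [1.910000, 2.355000]
Iteration 2:
  c_2 = (1.910000 + 2.355000)/2 = 2.132500
  f(c_2) = f(2.132500) = 0.432664
  f(a) × f(c) < 0, new interval: [1.910000, 2.132500]
Iteration 3:
  c_3 = (1.910000 + 2.132500)/2 = 2.021250
  f(c_3) = f(2.021250) = -0.784781
  f(a) × f(c) ≥ 0, new interval: [2.021250, 2.132500]
Iteration 4:
  c_4 = (2.021250 + 2.132500)/2 = 2.076875
  f(c_4) = f(2.076875) = -0.195337
  f(a) × f(c) ≥ 0, new interval: [2.076875, 2.132500]

After 4 iteration(s), the approximation is c_4 = 2.076875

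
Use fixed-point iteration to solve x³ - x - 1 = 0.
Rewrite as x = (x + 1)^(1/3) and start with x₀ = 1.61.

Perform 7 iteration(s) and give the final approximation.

Equation: x³ - x - 1 = 0
Fixed-point form: x = (x + 1)^(1/3)
x₀ = 1.61

x_1 = g(1.610000) = 1.376830
x_2 = g(1.376830) = 1.334543
x_3 = g(1.334543) = 1.326582
x_4 = g(1.326582) = 1.325072
x_5 = g(1.325072) = 1.324785
x_6 = g(1.324785) = 1.324731
x_7 = g(1.324731) = 1.324720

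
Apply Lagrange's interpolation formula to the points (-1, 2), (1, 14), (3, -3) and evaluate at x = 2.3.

Lagrange interpolation formula:
P(x) = Σ yᵢ × Lᵢ(x)
where Lᵢ(x) = Π_{j≠i} (x - xⱼ)/(xᵢ - xⱼ)

L_0(2.3) = (2.3 - 1)/(-1 - 1) × (2.3 - 3)/(-1 - 3) = -0.113750
L_1(2.3) = (2.3 - (-1))/(1 - (-1)) × (2.3 - 3)/(1 - 3) = 0.577500
L_2(2.3) = (2.3 - (-1))/(3 - (-1)) × (2.3 - 1)/(3 - 1) = 0.536250

P(2.3) = 2×L_0(2.3) + 14×L_1(2.3) + (-3)×L_2(2.3)
P(2.3) = 6.248750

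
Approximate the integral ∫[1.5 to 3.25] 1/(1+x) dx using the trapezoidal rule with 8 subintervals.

f(x) = 1/(1+x)
a = 1.5, b = 3.25, n = 8
h = (b - a)/n = 0.218750

Trapezoidal rule: (h/2)[f(x₀) + 2f(x₁) + 2f(x₂) + ... + f(xₙ)]

x_0 = 1.5000, f(x_0) = 0.400000, coefficient = 1
x_1 = 1.7188, f(x_1) = 0.367816, coefficient = 2
x_2 = 1.9375, f(x_2) = 0.340426, coefficient = 2
x_3 = 2.1562, f(x_3) = 0.316832, coefficient = 2
x_4 = 2.3750, f(x_4) = 0.296296, coefficient = 2
x_5 = 2.5938, f(x_5) = 0.278261, coefficient = 2
x_6 = 2.8125, f(x_6) = 0.262295, coefficient = 2
x_7 = 3.0312, f(x_7) = 0.248062, coefficient = 2
x_8 = 3.2500, f(x_8) = 0.235294, coefficient = 1

I ≈ (0.218750/2) × 4.855269 = 0.531045
Exact value: 0.530628
Error: 0.000417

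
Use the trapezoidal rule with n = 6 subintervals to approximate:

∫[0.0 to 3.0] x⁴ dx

f(x) = x⁴
a = 0.0, b = 3.0, n = 6
h = (b - a)/n = 0.500000

Trapezoidal rule: (h/2)[f(x₀) + 2f(x₁) + 2f(x₂) + ... + f(xₙ)]

x_0 = 0.0000, f(x_0) = 0.000000, coefficient = 1
x_1 = 0.5000, f(x_1) = 0.062500, coefficient = 2
x_2 = 1.0000, f(x_2) = 1.000000, coefficient = 2
x_3 = 1.5000, f(x_3) = 5.062500, coefficient = 2
x_4 = 2.0000, f(x_4) = 16.000000, coefficient = 2
x_5 = 2.5000, f(x_5) = 39.062500, coefficient = 2
x_6 = 3.0000, f(x_6) = 81.000000, coefficient = 1

I ≈ (0.500000/2) × 203.375000 = 50.843750
Exact value: 48.600000
Error: 2.243750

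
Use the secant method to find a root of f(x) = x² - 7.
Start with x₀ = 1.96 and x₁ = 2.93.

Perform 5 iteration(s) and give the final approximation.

f(x) = x² - 7
x₀ = 1.96, x₁ = 2.93

Secant formula: x_{n+1} = x_n - f(x_n)(x_n - x_{n-1})/(f(x_n) - f(x_{n-1}))

Iteration 1:
  f(1.960000) = -3.158400
  f(2.930000) = 1.584900
  x_2 = 2.930000 - 1.584900×(2.930000 - 1.960000)/(1.584900 - (-3.158400))
       = 2.605890
Iteration 2:
  f(2.930000) = 1.584900
  f(2.605890) = -0.209340
  x_3 = 2.605890 - (-0.209340)×(2.605890 - 2.930000)/(-0.209340 - 1.584900)
       = 2.643705
Iteration 3:
  f(2.605890) = -0.209340
  f(2.643705) = -0.010826
  x_4 = 2.643705 - (-0.010826)×(2.643705 - 2.605890)/(-0.010826 - (-0.209340))
       = 2.645767
Iteration 4:
  f(2.643705) = -0.010826
  f(2.645767) = 0.000082
  x_5 = 2.645767 - 0.000082×(2.645767 - 2.643705)/(0.000082 - (-0.010826))
       = 2.645751
Iteration 5:
  f(2.645767) = 0.000082
  f(2.645751) = 0.000000
  x_6 = 2.645751 - 0.000000×(2.645751 - 2.645767)/(0.000000 - 0.000082)
       = 2.645751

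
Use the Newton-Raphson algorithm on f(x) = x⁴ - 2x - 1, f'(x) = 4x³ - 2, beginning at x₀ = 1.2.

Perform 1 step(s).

f(x) = x⁴ - 2x - 1
f'(x) = 4x³ - 2
x₀ = 1.2

Newton-Raphson formula: x_{n+1} = x_n - f(x_n)/f'(x_n)

Iteration 1:
  f(1.200000) = -1.326400
  f'(1.200000) = 4.912000
  x_1 = 1.200000 - (-1.326400)/4.912000 = 1.470033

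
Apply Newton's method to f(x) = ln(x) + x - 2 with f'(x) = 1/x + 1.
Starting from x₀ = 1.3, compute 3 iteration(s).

f(x) = ln(x) + x - 2
f'(x) = 1/x + 1
x₀ = 1.3

Newton-Raphson formula: x_{n+1} = x_n - f(x_n)/f'(x_n)

Iteration 1:
  f(1.300000) = -0.437636
  f'(1.300000) = 1.769231
  x_1 = 1.300000 - (-0.437636)/1.769231 = 1.547359
Iteration 2:
  f(1.547359) = -0.016091
  f'(1.547359) = 1.646262
  x_2 = 1.547359 - (-0.016091)/1.646262 = 1.557134
Iteration 3:
  f(1.557134) = -0.000020
  f'(1.557134) = 1.642206
  x_3 = 1.557134 - (-0.000020)/1.642206 = 1.557146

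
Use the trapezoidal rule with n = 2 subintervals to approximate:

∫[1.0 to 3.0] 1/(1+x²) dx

f(x) = 1/(1+x²)
a = 1.0, b = 3.0, n = 2
h = (b - a)/n = 1.000000

Trapezoidal rule: (h/2)[f(x₀) + 2f(x₁) + 2f(x₂) + ... + f(xₙ)]

x_0 = 1.0000, f(x_0) = 0.500000, coefficient = 1
x_1 = 2.0000, f(x_1) = 0.200000, coefficient = 2
x_2 = 3.0000, f(x_2) = 0.100000, coefficient = 1

I ≈ (1.000000/2) × 1.000000 = 0.500000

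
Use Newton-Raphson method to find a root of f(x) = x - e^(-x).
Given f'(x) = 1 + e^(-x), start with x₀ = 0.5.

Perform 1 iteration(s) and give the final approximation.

f(x) = x - e^(-x)
f'(x) = 1 + e^(-x)
x₀ = 0.5

Newton-Raphson formula: x_{n+1} = x_n - f(x_n)/f'(x_n)

Iteration 1:
  f(0.500000) = -0.106531
  f'(0.500000) = 1.606531
  x_1 = 0.500000 - (-0.106531)/1.606531 = 0.566311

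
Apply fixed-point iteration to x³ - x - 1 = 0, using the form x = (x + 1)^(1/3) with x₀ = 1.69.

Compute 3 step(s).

Equation: x³ - x - 1 = 0
Fixed-point form: x = (x + 1)^(1/3)
x₀ = 1.69

x_1 = g(1.690000) = 1.390755
x_2 = g(1.390755) = 1.337145
x_3 = g(1.337145) = 1.327074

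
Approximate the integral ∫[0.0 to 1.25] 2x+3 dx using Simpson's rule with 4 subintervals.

f(x) = 2x+3
a = 0.0, b = 1.25, n = 4
h = (b - a)/n = 0.312500

Simpson's rule: (h/3)[f(x₀) + 4f(x₁) + 2f(x₂) + ... + f(xₙ)]

x_0 = 0.0000, f(x_0) = 3.000000, coefficient = 1
x_1 = 0.3125, f(x_1) = 3.625000, coefficient = 4
x_2 = 0.6250, f(x_2) = 4.250000, coefficient = 2
x_3 = 0.9375, f(x_3) = 4.875000, coefficient = 4
x_4 = 1.2500, f(x_4) = 5.500000, coefficient = 1

I ≈ (0.312500/3) × 51.000000 = 5.312500
Exact value: 5.312500
Error: 0.000000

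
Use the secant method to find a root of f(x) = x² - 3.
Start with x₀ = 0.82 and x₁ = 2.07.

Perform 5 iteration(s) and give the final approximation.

f(x) = x² - 3
x₀ = 0.82, x₁ = 2.07

Secant formula: x_{n+1} = x_n - f(x_n)(x_n - x_{n-1})/(f(x_n) - f(x_{n-1}))

Iteration 1:
  f(0.820000) = -2.327600
  f(2.070000) = 1.284900
  x_2 = 2.070000 - 1.284900×(2.070000 - 0.820000)/(1.284900 - (-2.327600))
       = 1.625398
Iteration 2:
  f(2.070000) = 1.284900
  f(1.625398) = -0.358082
  x_3 = 1.625398 - (-0.358082)×(1.625398 - 2.070000)/(-0.358082 - 1.284900)
       = 1.722297
Iteration 3:
  f(1.625398) = -0.358082
  f(1.722297) = -0.033692
  x_4 = 1.722297 - (-0.033692)×(1.722297 - 1.625398)/(-0.033692 - (-0.358082))
       = 1.732362
Iteration 4:
  f(1.722297) = -0.033692
  f(1.732362) = 0.001077
  x_5 = 1.732362 - 0.001077×(1.732362 - 1.722297)/(0.001077 - (-0.033692))
       = 1.732050
Iteration 5:
  f(1.732362) = 0.001077
  f(1.732050) = -0.000003
  x_6 = 1.732050 - (-0.000003)×(1.732050 - 1.732362)/(-0.000003 - 0.001077)
       = 1.732051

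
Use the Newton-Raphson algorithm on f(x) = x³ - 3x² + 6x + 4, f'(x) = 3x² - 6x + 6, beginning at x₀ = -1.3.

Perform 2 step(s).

f(x) = x³ - 3x² + 6x + 4
f'(x) = 3x² - 6x + 6
x₀ = -1.3

Newton-Raphson formula: x_{n+1} = x_n - f(x_n)/f'(x_n)

Iteration 1:
  f(-1.300000) = -11.067000
  f'(-1.300000) = 18.870000
  x_1 = -1.300000 - (-11.067000)/18.870000 = -0.713514
Iteration 2:
  f(-0.713514) = -2.171637
  f'(-0.713514) = 11.808386
  x_2 = -0.713514 - (-2.171637)/11.808386 = -0.529607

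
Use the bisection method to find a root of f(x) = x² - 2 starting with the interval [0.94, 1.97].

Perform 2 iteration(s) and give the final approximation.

f(x) = x² - 2
Initial interval: [0.94, 1.97]

Iteration 1:
  c_1 = (0.940000 + 1.970000)/2 = 1.455000
  f(c_1) = f(1.455000) = 0.117025
  f(a) × f(c) < 0, new interval: [0.940000, 1.455000]
Iteration 2:
  c_2 = (0.940000 + 1.455000)/2 = 1.197500
  f(c_2) = f(1.197500) = -0.565994
  f(a) × f(c) ≥ 0, new interval: [1.197500, 1.455000]

After 2 iteration(s), the approximation is c_2 = 1.197500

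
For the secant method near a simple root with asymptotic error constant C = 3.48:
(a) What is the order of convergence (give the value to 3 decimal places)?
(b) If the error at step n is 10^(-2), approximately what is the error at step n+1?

(a) Secant method has superlinear convergence with order φ = (1+√5)/2 ≈ 1.618.
    This means |e_{n+1}| ≈ C|e_n|^1.618.

(b) With |e_n| = 10^(-2) and C = 3.48:
    |e_{n+1}| ≈ 3.48 × (10^(-2))^1.618 = 3.48 × 10^(-3.24)

(a) ≈ 1.618 (golden ratio); (b) |e_{n+1}| ≈ 2.021e-03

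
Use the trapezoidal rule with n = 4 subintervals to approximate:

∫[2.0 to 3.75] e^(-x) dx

f(x) = e^(-x)
a = 2.0, b = 3.75, n = 4
h = (b - a)/n = 0.437500

Trapezoidal rule: (h/2)[f(x₀) + 2f(x₁) + 2f(x₂) + ... + f(xₙ)]

x_0 = 2.0000, f(x_0) = 0.135335, coefficient = 1
x_1 = 2.4375, f(x_1) = 0.087379, coefficient = 2
x_2 = 2.8750, f(x_2) = 0.056416, coefficient = 2
x_3 = 3.3125, f(x_3) = 0.036425, coefficient = 2
x_4 = 3.7500, f(x_4) = 0.023518, coefficient = 1

I ≈ (0.437500/2) × 0.519293 = 0.113595
Exact value: 0.111818
Error: 0.001778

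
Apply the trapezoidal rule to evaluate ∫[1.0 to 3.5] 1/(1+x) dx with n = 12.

f(x) = 1/(1+x)
a = 1.0, b = 3.5, n = 12
h = (b - a)/n = 0.208333

Trapezoidal rule: (h/2)[f(x₀) + 2f(x₁) + 2f(x₂) + ... + f(xₙ)]

x_0 = 1.0000, f(x_0) = 0.500000, coefficient = 1
x_1 = 1.2083, f(x_1) = 0.452830, coefficient = 2
x_2 = 1.4167, f(x_2) = 0.413793, coefficient = 2
x_3 = 1.6250, f(x_3) = 0.380952, coefficient = 2
x_4 = 1.8333, f(x_4) = 0.352941, coefficient = 2
x_5 = 2.0417, f(x_5) = 0.328767, coefficient = 2
x_6 = 2.2500, f(x_6) = 0.307692, coefficient = 2
x_7 = 2.4583, f(x_7) = 0.289157, coefficient = 2
x_8 = 2.6667, f(x_8) = 0.272727, coefficient = 2
x_9 = 2.8750, f(x_9) = 0.258065, coefficient = 2
x_10 = 3.0833, f(x_10) = 0.244898, coefficient = 2
x_11 = 3.2917, f(x_11) = 0.233010, coefficient = 2
x_12 = 3.5000, f(x_12) = 0.222222, coefficient = 1

I ≈ (0.208333/2) × 7.791887 = 0.811655
Exact value: 0.810930
Error: 0.000725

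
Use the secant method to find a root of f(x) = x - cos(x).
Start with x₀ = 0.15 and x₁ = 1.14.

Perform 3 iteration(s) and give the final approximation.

f(x) = x - cos(x)
x₀ = 0.15, x₁ = 1.14

Secant formula: x_{n+1} = x_n - f(x_n)(x_n - x_{n-1})/(f(x_n) - f(x_{n-1}))

Iteration 1:
  f(0.150000) = -0.838771
  f(1.140000) = 0.722405
  x_2 = 1.140000 - 0.722405×(1.140000 - 0.150000)/(0.722405 - (-0.838771))
       = 0.681896
Iteration 2:
  f(1.140000) = 0.722405
  f(0.681896) = -0.094483
  x_3 = 0.681896 - (-0.094483)×(0.681896 - 1.140000)/(-0.094483 - 0.722405)
       = 0.734881
Iteration 3:
  f(0.681896) = -0.094483
  f(0.734881) = -0.007029
  x_4 = 0.734881 - (-0.007029)×(0.734881 - 0.681896)/(-0.007029 - (-0.094483))
       = 0.739140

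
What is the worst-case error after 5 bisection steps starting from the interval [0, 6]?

Bisection error bound: |error| ≤ (b-a)/2^n
|error| ≤ (6 - 0)/2^5 = 6/2^5
|error| ≤ 0.1875000000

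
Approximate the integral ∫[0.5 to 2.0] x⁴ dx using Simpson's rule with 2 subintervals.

f(x) = x⁴
a = 0.5, b = 2.0, n = 2
h = (b - a)/n = 0.750000

Simpson's rule: (h/3)[f(x₀) + 4f(x₁) + 2f(x₂) + ... + f(xₙ)]

x_0 = 0.5000, f(x_0) = 0.062500, coefficient = 1
x_1 = 1.2500, f(x_1) = 2.441406, coefficient = 4
x_2 = 2.0000, f(x_2) = 16.000000, coefficient = 1

I ≈ (0.750000/3) × 25.828125 = 6.457031
Exact value: 6.393750
Error: 0.063281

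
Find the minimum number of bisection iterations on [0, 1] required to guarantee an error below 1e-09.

We need (b-a)/2^n ≤ 1e-09
(1 - 0)/2^n ≤ 1e-09
1/2^n ≤ 1e-09
2^n ≥ 1000000000
n ≥ log₂(1000000000) = 29.90
n ≥ 30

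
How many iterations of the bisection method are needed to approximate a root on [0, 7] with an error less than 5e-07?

We need (b-a)/2^n ≤ 5e-07
(7 - 0)/2^n ≤ 5e-07
7/2^n ≤ 5e-07
2^n ≥ 14000000
n ≥ log₂(14000000) = 23.74
n ≥ 24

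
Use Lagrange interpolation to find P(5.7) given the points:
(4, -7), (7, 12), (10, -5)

Lagrange interpolation formula:
P(x) = Σ yᵢ × Lᵢ(x)
where Lᵢ(x) = Π_{j≠i} (x - xⱼ)/(xᵢ - xⱼ)

L_0(5.7) = (5.7 - 7)/(4 - 7) × (5.7 - 10)/(4 - 10) = 0.310556
L_1(5.7) = (5.7 - 4)/(7 - 4) × (5.7 - 10)/(7 - 10) = 0.812222
L_2(5.7) = (5.7 - 4)/(10 - 4) × (5.7 - 7)/(10 - 7) = -0.122778

P(5.7) = (-7)×L_0(5.7) + 12×L_1(5.7) + (-5)×L_2(5.7)
P(5.7) = 8.186667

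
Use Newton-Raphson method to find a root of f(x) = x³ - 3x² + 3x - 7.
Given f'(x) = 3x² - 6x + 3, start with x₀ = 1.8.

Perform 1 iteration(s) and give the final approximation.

f(x) = x³ - 3x² + 3x - 7
f'(x) = 3x² - 6x + 3
x₀ = 1.8

Newton-Raphson formula: x_{n+1} = x_n - f(x_n)/f'(x_n)

Iteration 1:
  f(1.800000) = -5.488000
  f'(1.800000) = 1.920000
  x_1 = 1.800000 - (-5.488000)/1.920000 = 4.658333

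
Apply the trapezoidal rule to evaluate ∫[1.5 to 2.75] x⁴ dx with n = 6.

f(x) = x⁴
a = 1.5, b = 2.75, n = 6
h = (b - a)/n = 0.208333

Trapezoidal rule: (h/2)[f(x₀) + 2f(x₁) + 2f(x₂) + ... + f(xₙ)]

x_0 = 1.5000, f(x_0) = 5.062500, coefficient = 1
x_1 = 1.7083, f(x_1) = 8.517075, coefficient = 2
x_2 = 1.9167, f(x_2) = 13.495419, coefficient = 2
x_3 = 2.1250, f(x_3) = 20.390869, coefficient = 2
x_4 = 2.3333, f(x_4) = 29.641975, coefficient = 2
x_5 = 2.5417, f(x_5) = 41.732497, coefficient = 2
x_6 = 2.7500, f(x_6) = 57.191406, coefficient = 1

I ≈ (0.208333/2) × 289.809576 = 30.188498
Exact value: 29.936523
Error: 0.251974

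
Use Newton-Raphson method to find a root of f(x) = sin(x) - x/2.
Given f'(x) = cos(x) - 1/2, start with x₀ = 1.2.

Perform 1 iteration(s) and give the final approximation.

f(x) = sin(x) - x/2
f'(x) = cos(x) - 1/2
x₀ = 1.2

Newton-Raphson formula: x_{n+1} = x_n - f(x_n)/f'(x_n)

Iteration 1:
  f(1.200000) = 0.332039
  f'(1.200000) = -0.137642
  x_1 = 1.200000 - 0.332039/(-0.137642) = 3.612334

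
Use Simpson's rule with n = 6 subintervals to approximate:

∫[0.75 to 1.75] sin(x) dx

f(x) = sin(x)
a = 0.75, b = 1.75, n = 6
h = (b - a)/n = 0.166667

Simpson's rule: (h/3)[f(x₀) + 4f(x₁) + 2f(x₂) + ... + f(xₙ)]

x_0 = 0.7500, f(x_0) = 0.681639, coefficient = 1
x_1 = 0.9167, f(x_1) = 0.793578, coefficient = 4
x_2 = 1.0833, f(x_2) = 0.883524, coefficient = 2
x_3 = 1.2500, f(x_3) = 0.948985, coefficient = 4
x_4 = 1.4167, f(x_4) = 0.988146, coefficient = 2
x_5 = 1.5833, f(x_5) = 0.999921, coefficient = 4
x_6 = 1.7500, f(x_6) = 0.983986, coefficient = 1

I ≈ (0.166667/3) × 16.378899 = 0.909939
Exact value: 0.909935
Error: 0.000004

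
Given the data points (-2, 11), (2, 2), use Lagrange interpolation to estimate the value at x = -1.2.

Lagrange interpolation formula:
P(x) = Σ yᵢ × Lᵢ(x)
where Lᵢ(x) = Π_{j≠i} (x - xⱼ)/(xᵢ - xⱼ)

L_0(-1.2) = (-1.2 - 2)/(-2 - 2) = 0.800000
L_1(-1.2) = (-1.2 - (-2))/(2 - (-2)) = 0.200000

P(-1.2) = 11×L_0(-1.2) + 2×L_1(-1.2)
P(-1.2) = 9.200000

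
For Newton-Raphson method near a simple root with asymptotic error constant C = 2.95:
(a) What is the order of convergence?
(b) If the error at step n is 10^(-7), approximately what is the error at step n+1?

(a) Newton-Raphson has quadratic (order 2) convergence near simple roots.
    This means |e_{n+1}| ≈ C|e_n|².

(b) With |e_n| = 10^(-7) and C = 2.95:
    |e_{n+1}| ≈ 2.95 × (10^(-7))² = 2.95 × 10^(-14)

(a) 2 (quadratic); (b) |e_{n+1}| ≈ 2.950e-14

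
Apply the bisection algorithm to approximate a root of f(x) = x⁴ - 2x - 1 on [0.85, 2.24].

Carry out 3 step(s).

f(x) = x⁴ - 2x - 1
Initial interval: [0.85, 2.24]

Iteration 1:
  c_1 = (0.850000 + 2.240000)/2 = 1.545000
  f(c_1) = f(1.545000) = 1.607888
  f(a) × f(c) < 0, new interval: [0.850000, 1.545000]
Iteration 2:
  c_2 = (0.850000 + 1.545000)/2 = 1.197500
  f(c_2) = f(1.197500) = -1.338626
  f(a) × f(c) ≥ 0, new interval: [1.197500, 1.545000]
Iteration 3:
  c_3 = (1.197500 + 1.545000)/2 = 1.371250
  f(c_3) = f(1.371250) = -0.206872
  f(a) × f(c) ≥ 0, new interval: [1.371250, 1.545000]

After 3 iteration(s), the approximation is c_3 = 1.371250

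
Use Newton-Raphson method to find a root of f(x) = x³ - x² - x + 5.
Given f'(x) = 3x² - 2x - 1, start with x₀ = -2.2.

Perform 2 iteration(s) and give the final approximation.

f(x) = x³ - x² - x + 5
f'(x) = 3x² - 2x - 1
x₀ = -2.2

Newton-Raphson formula: x_{n+1} = x_n - f(x_n)/f'(x_n)

Iteration 1:
  f(-2.200000) = -8.288000
  f'(-2.200000) = 17.920000
  x_1 = -2.200000 - (-8.288000)/17.920000 = -1.737500
Iteration 2:
  f(-1.737500) = -1.526756
  f'(-1.737500) = 11.531719
  x_2 = -1.737500 - (-1.526756)/11.531719 = -1.605104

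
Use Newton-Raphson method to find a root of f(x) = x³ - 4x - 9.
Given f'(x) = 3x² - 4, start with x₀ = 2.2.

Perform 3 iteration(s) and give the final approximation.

f(x) = x³ - 4x - 9
f'(x) = 3x² - 4
x₀ = 2.2

Newton-Raphson formula: x_{n+1} = x_n - f(x_n)/f'(x_n)

Iteration 1:
  f(2.200000) = -7.152000
  f'(2.200000) = 10.520000
  x_1 = 2.200000 - (-7.152000)/10.520000 = 2.879848
Iteration 2:
  f(2.879848) = 3.364696
  f'(2.879848) = 20.880572
  x_2 = 2.879848 - 3.364696/20.880572 = 2.718708
Iteration 3:
  f(2.718708) = 0.220151
  f'(2.718708) = 18.174118
  x_3 = 2.718708 - 0.220151/18.174118 = 2.706594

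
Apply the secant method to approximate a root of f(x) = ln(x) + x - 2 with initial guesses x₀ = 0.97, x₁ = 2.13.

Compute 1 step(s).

f(x) = ln(x) + x - 2
x₀ = 0.97, x₁ = 2.13

Secant formula: x_{n+1} = x_n - f(x_n)(x_n - x_{n-1})/(f(x_n) - f(x_{n-1}))

Iteration 1:
  f(0.970000) = -1.060459
  f(2.130000) = 0.886122
  x_2 = 2.130000 - 0.886122×(2.130000 - 0.970000)/(0.886122 - (-1.060459))
       = 1.601945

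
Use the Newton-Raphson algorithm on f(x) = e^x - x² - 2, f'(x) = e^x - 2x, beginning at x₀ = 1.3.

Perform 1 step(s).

f(x) = e^x - x² - 2
f'(x) = e^x - 2x
x₀ = 1.3

Newton-Raphson formula: x_{n+1} = x_n - f(x_n)/f'(x_n)

Iteration 1:
  f(1.300000) = -0.020703
  f'(1.300000) = 1.069297
  x_1 = 1.300000 - (-0.020703)/1.069297 = 1.319362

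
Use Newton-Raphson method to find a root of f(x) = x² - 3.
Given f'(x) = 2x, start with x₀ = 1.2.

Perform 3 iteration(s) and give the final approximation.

f(x) = x² - 3
f'(x) = 2x
x₀ = 1.2

Newton-Raphson formula: x_{n+1} = x_n - f(x_n)/f'(x_n)

Iteration 1:
  f(1.200000) = -1.560000
  f'(1.200000) = 2.400000
  x_1 = 1.200000 - (-1.560000)/2.400000 = 1.850000
Iteration 2:
  f(1.850000) = 0.422500
  f'(1.850000) = 3.700000
  x_2 = 1.850000 - 0.422500/3.700000 = 1.735811
Iteration 3:
  f(1.735811) = 0.013039
  f'(1.735811) = 3.471622
  x_3 = 1.735811 - 0.013039/3.471622 = 1.732055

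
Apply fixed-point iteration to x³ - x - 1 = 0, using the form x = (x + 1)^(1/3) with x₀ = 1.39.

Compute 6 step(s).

Equation: x³ - x - 1 = 0
Fixed-point form: x = (x + 1)^(1/3)
x₀ = 1.39

x_1 = g(1.390000) = 1.337004
x_2 = g(1.337004) = 1.327048
x_3 = g(1.327048) = 1.325160
x_4 = g(1.325160) = 1.324802
x_5 = g(1.324802) = 1.324734
x_6 = g(1.324734) = 1.324721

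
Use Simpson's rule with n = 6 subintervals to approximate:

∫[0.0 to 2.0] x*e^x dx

f(x) = x*e^x
a = 0.0, b = 2.0, n = 6
h = (b - a)/n = 0.333333

Simpson's rule: (h/3)[f(x₀) + 4f(x₁) + 2f(x₂) + ... + f(xₙ)]

x_0 = 0.0000, f(x_0) = 0.000000, coefficient = 1
x_1 = 0.3333, f(x_1) = 0.465204, coefficient = 4
x_2 = 0.6667, f(x_2) = 1.298489, coefficient = 2
x_3 = 1.0000, f(x_3) = 2.718282, coefficient = 4
x_4 = 1.3333, f(x_4) = 5.058224, coefficient = 2
x_5 = 1.6667, f(x_5) = 8.824150, coefficient = 4
x_6 = 2.0000, f(x_6) = 14.778112, coefficient = 1

I ≈ (0.333333/3) × 75.522083 = 8.391343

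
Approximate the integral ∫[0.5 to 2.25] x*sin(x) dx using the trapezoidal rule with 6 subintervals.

f(x) = x*sin(x)
a = 0.5, b = 2.25, n = 6
h = (b - a)/n = 0.291667

Trapezoidal rule: (h/2)[f(x₀) + 2f(x₁) + 2f(x₂) + ... + f(xₙ)]

x_0 = 0.5000, f(x_0) = 0.239713, coefficient = 1
x_1 = 0.7917, f(x_1) = 0.563291, coefficient = 2
x_2 = 1.0833, f(x_2) = 0.957151, coefficient = 2
x_3 = 1.3750, f(x_3) = 1.348728, coefficient = 2
x_4 = 1.6667, f(x_4) = 1.659013, coefficient = 2
x_5 = 1.9583, f(x_5) = 1.813109, coefficient = 2
x_6 = 2.2500, f(x_6) = 1.750665, coefficient = 1

I ≈ (0.291667/2) × 14.672961 = 2.139807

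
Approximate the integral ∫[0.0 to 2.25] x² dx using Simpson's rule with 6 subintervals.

f(x) = x²
a = 0.0, b = 2.25, n = 6
h = (b - a)/n = 0.375000

Simpson's rule: (h/3)[f(x₀) + 4f(x₁) + 2f(x₂) + ... + f(xₙ)]

x_0 = 0.0000, f(x_0) = 0.000000, coefficient = 1
x_1 = 0.3750, f(x_1) = 0.140625, coefficient = 4
x_2 = 0.7500, f(x_2) = 0.562500, coefficient = 2
x_3 = 1.1250, f(x_3) = 1.265625, coefficient = 4
x_4 = 1.5000, f(x_4) = 2.250000, coefficient = 2
x_5 = 1.8750, f(x_5) = 3.515625, coefficient = 4
x_6 = 2.2500, f(x_6) = 5.062500, coefficient = 1

I ≈ (0.375000/3) × 30.375000 = 3.796875
Exact value: 3.796875
Error: 0.000000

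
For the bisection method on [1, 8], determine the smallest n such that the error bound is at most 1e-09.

We need (b-a)/2^n ≤ 1e-09
(8 - 1)/2^n ≤ 1e-09
7/2^n ≤ 1e-09
2^n ≥ 7000000000
n ≥ log₂(7000000000) = 32.70
n ≥ 33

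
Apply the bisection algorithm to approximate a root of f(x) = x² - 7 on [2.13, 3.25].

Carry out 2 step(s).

f(x) = x² - 7
Initial interval: [2.13, 3.25]

Iteration 1:
  c_1 = (2.130000 + 3.250000)/2 = 2.690000
  f(c_1) = f(2.690000) = 0.236100
  f(a) × f(c) < 0, new interval: [2.130000, 2.690000]
Iteration 2:
  c_2 = (2.130000 + 2.690000)/2 = 2.410000
  f(c_2) = f(2.410000) = -1.191900
  f(a) × f(c) ≥ 0, new interval: [2.410000, 2.690000]

After 2 iteration(s), the approximation is c_2 = 2.410000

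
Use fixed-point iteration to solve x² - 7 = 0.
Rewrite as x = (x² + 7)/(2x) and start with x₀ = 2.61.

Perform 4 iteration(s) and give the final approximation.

Equation: x² - 7 = 0
Fixed-point form: x = (x² + 7)/(2x)
x₀ = 2.61

x_1 = g(2.610000) = 2.645996
x_2 = g(2.645996) = 2.645751
x_3 = g(2.645751) = 2.645751
x_4 = g(2.645751) = 2.645751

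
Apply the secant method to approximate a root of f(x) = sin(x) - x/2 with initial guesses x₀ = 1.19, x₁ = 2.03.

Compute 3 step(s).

f(x) = sin(x) - x/2
x₀ = 1.19, x₁ = 2.03

Secant formula: x_{n+1} = x_n - f(x_n)(x_n - x_{n-1})/(f(x_n) - f(x_{n-1}))

Iteration 1:
  f(1.190000) = 0.333369
  f(2.030000) = -0.118594
  x_2 = 2.030000 - (-0.118594)×(2.030000 - 1.190000)/(-0.118594 - 0.333369)
       = 1.809586
Iteration 2:
  f(2.030000) = -0.118594
  f(1.809586) = 0.066832
  x_3 = 1.809586 - 0.066832×(1.809586 - 2.030000)/(0.066832 - (-0.118594))
       = 1.889028
Iteration 3:
  f(1.809586) = 0.066832
  f(1.889028) = 0.005276
  x_4 = 1.889028 - 0.005276×(1.889028 - 1.809586)/(0.005276 - 0.066832)
       = 1.895837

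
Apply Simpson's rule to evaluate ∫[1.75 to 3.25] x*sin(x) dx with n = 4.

f(x) = x*sin(x)
a = 1.75, b = 3.25, n = 4
h = (b - a)/n = 0.375000

Simpson's rule: (h/3)[f(x₀) + 4f(x₁) + 2f(x₂) + ... + f(xₙ)]

x_0 = 1.7500, f(x_0) = 1.721975, coefficient = 1
x_1 = 2.1250, f(x_1) = 1.806930, coefficient = 4
x_2 = 2.5000, f(x_2) = 1.496180, coefficient = 2
x_3 = 2.8750, f(x_3) = 0.757407, coefficient = 4
x_4 = 3.2500, f(x_4) = -0.351634, coefficient = 1

I ≈ (0.375000/3) × 14.620049 = 1.827506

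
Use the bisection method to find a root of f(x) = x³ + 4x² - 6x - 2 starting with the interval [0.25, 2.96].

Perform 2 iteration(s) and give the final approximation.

f(x) = x³ + 4x² - 6x - 2
Initial interval: [0.25, 2.96]

Iteration 1:
  c_1 = (0.250000 + 2.960000)/2 = 1.605000
  f(c_1) = f(1.605000) = 2.808620
  f(a) × f(c) < 0, new interval: [0.250000, 1.605000]
Iteration 2:
  c_2 = (0.250000 + 1.605000)/2 = 0.927500
  f(c_2) = f(0.927500) = -3.326087
  f(a) × f(c) ≥ 0, new interval: [0.927500, 1.605000]

After 2 iteration(s), the approximation is c_2 = 0.927500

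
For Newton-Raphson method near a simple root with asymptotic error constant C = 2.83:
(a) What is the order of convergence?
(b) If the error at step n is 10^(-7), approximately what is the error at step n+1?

(a) Newton-Raphson has quadratic (order 2) convergence near simple roots.
    This means |e_{n+1}| ≈ C|e_n|².

(b) With |e_n| = 10^(-7) and C = 2.83:
    |e_{n+1}| ≈ 2.83 × (10^(-7))² = 2.83 × 10^(-14)

(a) 2 (quadratic); (b) |e_{n+1}| ≈ 2.830e-14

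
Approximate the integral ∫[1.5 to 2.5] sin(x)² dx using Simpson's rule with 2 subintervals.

f(x) = sin(x)²
a = 1.5, b = 2.5, n = 2
h = (b - a)/n = 0.500000

Simpson's rule: (h/3)[f(x₀) + 4f(x₁) + 2f(x₂) + ... + f(xₙ)]

x_0 = 1.5000, f(x_0) = 0.994996, coefficient = 1
x_1 = 2.0000, f(x_1) = 0.826822, coefficient = 4
x_2 = 2.5000, f(x_2) = 0.358169, coefficient = 1

I ≈ (0.500000/3) × 4.660452 = 0.776742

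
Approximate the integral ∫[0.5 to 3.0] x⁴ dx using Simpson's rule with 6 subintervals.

f(x) = x⁴
a = 0.5, b = 3.0, n = 6
h = (b - a)/n = 0.416667

Simpson's rule: (h/3)[f(x₀) + 4f(x₁) + 2f(x₂) + ... + f(xₙ)]

x_0 = 0.5000, f(x_0) = 0.062500, coefficient = 1
x_1 = 0.9167, f(x_1) = 0.706067, coefficient = 4
x_2 = 1.3333, f(x_2) = 3.160494, coefficient = 2
x_3 = 1.7500, f(x_3) = 9.378906, coefficient = 4
x_4 = 2.1667, f(x_4) = 22.037809, coefficient = 2
x_5 = 2.5833, f(x_5) = 44.537085, coefficient = 4
x_6 = 3.0000, f(x_6) = 81.000000, coefficient = 1

I ≈ (0.416667/3) × 349.947338 = 48.603797
Exact value: 48.593750
Error: 0.010047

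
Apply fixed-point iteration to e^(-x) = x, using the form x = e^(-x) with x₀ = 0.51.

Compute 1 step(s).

Equation: e^(-x) = x
Fixed-point form: x = e^(-x)
x₀ = 0.51

x_1 = g(0.510000) = 0.600496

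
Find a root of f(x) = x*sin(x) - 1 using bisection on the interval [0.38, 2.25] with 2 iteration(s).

f(x) = x*sin(x) - 1
Initial interval: [0.38, 2.25]

Iteration 1:
  c_1 = (0.380000 + 2.250000)/2 = 1.315000
  f(c_1) = f(1.315000) = 0.272213
  f(a) × f(c) < 0, new interval: [0.380000, 1.315000]
Iteration 2:
  c_2 = (0.380000 + 1.315000)/2 = 0.847500
  f(c_2) = f(0.847500) = -0.364690
  f(a) × f(c) ≥ 0, new interval: [0.847500, 1.315000]

After 2 iteration(s), the approximation is c_2 = 0.847500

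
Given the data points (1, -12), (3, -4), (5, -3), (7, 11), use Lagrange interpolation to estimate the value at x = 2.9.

Lagrange interpolation formula:
P(x) = Σ yᵢ × Lᵢ(x)
where Lᵢ(x) = Π_{j≠i} (x - xⱼ)/(xᵢ - xⱼ)

L_0(2.9) = (2.9 - 3)/(1 - 3) × (2.9 - 5)/(1 - 5) × (2.9 - 7)/(1 - 7) = 0.017938
L_1(2.9) = (2.9 - 1)/(3 - 1) × (2.9 - 5)/(3 - 5) × (2.9 - 7)/(3 - 7) = 1.022437
L_2(2.9) = (2.9 - 1)/(5 - 1) × (2.9 - 3)/(5 - 3) × (2.9 - 7)/(5 - 7) = -0.048688
L_3(2.9) = (2.9 - 1)/(7 - 1) × (2.9 - 3)/(7 - 3) × (2.9 - 5)/(7 - 5) = 0.008313

P(2.9) = (-12)×L_0(2.9) + (-4)×L_1(2.9) + (-3)×L_2(2.9) + 11×L_3(2.9)
P(2.9) = -4.067500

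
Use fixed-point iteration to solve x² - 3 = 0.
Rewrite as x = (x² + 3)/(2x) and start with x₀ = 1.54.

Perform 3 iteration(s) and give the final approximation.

Equation: x² - 3 = 0
Fixed-point form: x = (x² + 3)/(2x)
x₀ = 1.54

x_1 = g(1.540000) = 1.744026
x_2 = g(1.744026) = 1.732092
x_3 = g(1.732092) = 1.732051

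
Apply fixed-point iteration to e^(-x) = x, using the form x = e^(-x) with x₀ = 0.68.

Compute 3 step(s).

Equation: e^(-x) = x
Fixed-point form: x = e^(-x)
x₀ = 0.68

x_1 = g(0.680000) = 0.506617
x_2 = g(0.506617) = 0.602531
x_3 = g(0.602531) = 0.547425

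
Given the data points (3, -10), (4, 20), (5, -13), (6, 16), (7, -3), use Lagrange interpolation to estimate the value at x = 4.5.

Lagrange interpolation formula:
P(x) = Σ yᵢ × Lᵢ(x)
where Lᵢ(x) = Π_{j≠i} (x - xⱼ)/(xᵢ - xⱼ)

L_0(4.5) = (4.5 - 4)/(3 - 4) × (4.5 - 5)/(3 - 5) × (4.5 - 6)/(3 - 6) × (4.5 - 7)/(3 - 7) = -0.039062
L_1(4.5) = (4.5 - 3)/(4 - 3) × (4.5 - 5)/(4 - 5) × (4.5 - 6)/(4 - 6) × (4.5 - 7)/(4 - 7) = 0.468750
L_2(4.5) = (4.5 - 3)/(5 - 3) × (4.5 - 4)/(5 - 4) × (4.5 - 6)/(5 - 6) × (4.5 - 7)/(5 - 7) = 0.703125
L_3(4.5) = (4.5 - 3)/(6 - 3) × (4.5 - 4)/(6 - 4) × (4.5 - 5)/(6 - 5) × (4.5 - 7)/(6 - 7) = -0.156250
L_4(4.5) = (4.5 - 3)/(7 - 3) × (4.5 - 4)/(7 - 4) × (4.5 - 5)/(7 - 5) × (4.5 - 6)/(7 - 6) = 0.023438

P(4.5) = (-10)×L_0(4.5) + 20×L_1(4.5) + (-13)×L_2(4.5) + 16×L_3(4.5) + (-3)×L_4(4.5)
P(4.5) = -1.945312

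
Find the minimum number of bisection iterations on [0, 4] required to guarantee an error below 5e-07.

We need (b-a)/2^n ≤ 5e-07
(4 - 0)/2^n ≤ 5e-07
4/2^n ≤ 5e-07
2^n ≥ 8000000
n ≥ log₂(8000000) = 22.93
n ≥ 23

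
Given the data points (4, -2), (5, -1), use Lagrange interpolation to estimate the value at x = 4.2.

Lagrange interpolation formula:
P(x) = Σ yᵢ × Lᵢ(x)
where Lᵢ(x) = Π_{j≠i} (x - xⱼ)/(xᵢ - xⱼ)

L_0(4.2) = (4.2 - 5)/(4 - 5) = 0.800000
L_1(4.2) = (4.2 - 4)/(5 - 4) = 0.200000

P(4.2) = (-2)×L_0(4.2) + (-1)×L_1(4.2)
P(4.2) = -1.800000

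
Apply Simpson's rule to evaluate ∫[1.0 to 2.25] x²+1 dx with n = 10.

f(x) = x²+1
a = 1.0, b = 2.25, n = 10
h = (b - a)/n = 0.125000

Simpson's rule: (h/3)[f(x₀) + 4f(x₁) + 2f(x₂) + ... + f(xₙ)]

x_0 = 1.0000, f(x_0) = 2.000000, coefficient = 1
x_1 = 1.1250, f(x_1) = 2.265625, coefficient = 4
x_2 = 1.2500, f(x_2) = 2.562500, coefficient = 2
x_3 = 1.3750, f(x_3) = 2.890625, coefficient = 4
x_4 = 1.5000, f(x_4) = 3.250000, coefficient = 2
x_5 = 1.6250, f(x_5) = 3.640625, coefficient = 4
x_6 = 1.7500, f(x_6) = 4.062500, coefficient = 2
x_7 = 1.8750, f(x_7) = 4.515625, coefficient = 4
x_8 = 2.0000, f(x_8) = 5.000000, coefficient = 2
x_9 = 2.1250, f(x_9) = 5.515625, coefficient = 4
x_10 = 2.2500, f(x_10) = 6.062500, coefficient = 1

I ≈ (0.125000/3) × 113.125000 = 4.713542
Exact value: 4.713542
Error: 0.000000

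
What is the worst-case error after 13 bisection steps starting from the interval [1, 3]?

Bisection error bound: |error| ≤ (b-a)/2^n
|error| ≤ (3 - 1)/2^13 = 2/2^13
|error| ≤ 0.0002441406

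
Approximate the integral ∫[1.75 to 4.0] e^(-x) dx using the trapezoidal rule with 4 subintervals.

f(x) = e^(-x)
a = 1.75, b = 4.0, n = 4
h = (b - a)/n = 0.562500

Trapezoidal rule: (h/2)[f(x₀) + 2f(x₁) + 2f(x₂) + ... + f(xₙ)]

x_0 = 1.7500, f(x_0) = 0.173774, coefficient = 1
x_1 = 2.3125, f(x_1) = 0.099013, coefficient = 2
x_2 = 2.8750, f(x_2) = 0.056416, coefficient = 2
x_3 = 3.4375, f(x_3) = 0.032145, coefficient = 2
x_4 = 4.0000, f(x_4) = 0.018316, coefficient = 1

I ≈ (0.562500/2) × 0.567239 = 0.159536
Exact value: 0.155458
Error: 0.004078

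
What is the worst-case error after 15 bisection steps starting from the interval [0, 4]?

Bisection error bound: |error| ≤ (b-a)/2^n
|error| ≤ (4 - 0)/2^15 = 4/2^15
|error| ≤ 0.0001220703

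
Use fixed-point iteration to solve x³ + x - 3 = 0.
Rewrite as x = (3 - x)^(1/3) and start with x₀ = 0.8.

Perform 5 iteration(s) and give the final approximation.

Equation: x³ + x - 3 = 0
Fixed-point form: x = (3 - x)^(1/3)
x₀ = 0.8

x_1 = g(0.800000) = 1.300591
x_2 = g(1.300591) = 1.193345
x_3 = g(1.193345) = 1.217938
x_4 = g(1.217938) = 1.212386
x_5 = g(1.212386) = 1.213644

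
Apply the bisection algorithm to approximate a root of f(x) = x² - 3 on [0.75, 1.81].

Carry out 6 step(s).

f(x) = x² - 3
Initial interval: [0.75, 1.81]

Iteration 1:
  c_1 = (0.750000 + 1.810000)/2 = 1.280000
  f(c_1) = f(1.280000) = -1.361600
  f(a) × f(c) ≥ 0, new interval: [1.280000, 1.810000]
Iteration 2:
  c_2 = (1.280000 + 1.810000)/2 = 1.545000
  f(c_2) = f(1.545000) = -0.612975
  f(a) × f(c) ≥ 0, new interval: [1.545000, 1.810000]
Iteration 3:
  c_3 = (1.545000 + 1.810000)/2 = 1.677500
  f(c_3) = f(1.677500) = -0.185994
  f(a) × f(c) ≥ 0, new interval: [1.677500, 1.810000]
Iteration 4:
  c_4 = (1.677500 + 1.810000)/2 = 1.743750
  f(c_4) = f(1.743750) = 0.040664
  f(a) × f(c) < 0, new interval: [1.677500, 1.743750]
Iteration 5:
  c_5 = (1.677500 + 1.743750)/2 = 1.710625
  f(c_5) = f(1.710625) = -0.073762
  f(a) × f(c) ≥ 0, new interval: [1.710625, 1.743750]
Iteration 6:
  c_6 = (1.710625 + 1.743750)/2 = 1.727187
  f(c_6) = f(1.727187) = -0.016823
  f(a) × f(c) ≥ 0, new interval: [1.727187, 1.743750]

After 6 iteration(s), the approximation is c_6 = 1.727187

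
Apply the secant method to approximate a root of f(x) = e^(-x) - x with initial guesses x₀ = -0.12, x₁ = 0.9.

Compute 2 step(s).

f(x) = e^(-x) - x
x₀ = -0.12, x₁ = 0.9

Secant formula: x_{n+1} = x_n - f(x_n)(x_n - x_{n-1})/(f(x_n) - f(x_{n-1}))

Iteration 1:
  f(-0.120000) = 1.247497
  f(0.900000) = -0.493430
  x_2 = 0.900000 - (-0.493430)×(0.900000 - (-0.120000))/(-0.493430 - 1.247497)
       = 0.610902
Iteration 2:
  f(0.900000) = -0.493430
  f(0.610902) = -0.068041
  x_3 = 0.610902 - (-0.068041)×(0.610902 - 0.900000)/(-0.068041 - (-0.493430))
       = 0.564661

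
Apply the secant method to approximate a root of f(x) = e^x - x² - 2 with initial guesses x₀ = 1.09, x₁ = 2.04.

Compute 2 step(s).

f(x) = e^x - x² - 2
x₀ = 1.09, x₁ = 2.04

Secant formula: x_{n+1} = x_n - f(x_n)(x_n - x_{n-1})/(f(x_n) - f(x_{n-1}))

Iteration 1:
  f(1.090000) = -0.213826
  f(2.040000) = 1.529009
  x_2 = 2.040000 - 1.529009×(2.040000 - 1.090000)/(1.529009 - (-0.213826))
       = 1.206554
Iteration 2:
  f(2.040000) = 1.529009
  f(1.206554) = -0.113824
  x_3 = 1.206554 - (-0.113824)×(1.206554 - 2.040000)/(-0.113824 - 1.529009)
       = 1.264300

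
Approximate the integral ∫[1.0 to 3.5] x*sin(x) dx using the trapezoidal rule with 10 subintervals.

f(x) = x*sin(x)
a = 1.0, b = 3.5, n = 10
h = (b - a)/n = 0.250000

Trapezoidal rule: (h/2)[f(x₀) + 2f(x₁) + 2f(x₂) + ... + f(xₙ)]

x_0 = 1.0000, f(x_0) = 0.841471, coefficient = 1
x_1 = 1.2500, f(x_1) = 1.186231, coefficient = 2
x_2 = 1.5000, f(x_2) = 1.496242, coefficient = 2
x_3 = 1.7500, f(x_3) = 1.721975, coefficient = 2
x_4 = 2.0000, f(x_4) = 1.818595, coefficient = 2
x_5 = 2.2500, f(x_5) = 1.750665, coefficient = 2
x_6 = 2.5000, f(x_6) = 1.496180, coefficient = 2
x_7 = 2.7500, f(x_7) = 1.049568, coefficient = 2
x_8 = 3.0000, f(x_8) = 0.423360, coefficient = 2
x_9 = 3.2500, f(x_9) = -0.351634, coefficient = 2
x_10 = 3.5000, f(x_10) = -1.227741, coefficient = 1

I ≈ (0.250000/2) × 20.796094 = 2.599512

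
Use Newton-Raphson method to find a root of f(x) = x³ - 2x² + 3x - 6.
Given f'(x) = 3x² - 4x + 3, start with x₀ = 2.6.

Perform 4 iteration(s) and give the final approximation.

f(x) = x³ - 2x² + 3x - 6
f'(x) = 3x² - 4x + 3
x₀ = 2.6

Newton-Raphson formula: x_{n+1} = x_n - f(x_n)/f'(x_n)

Iteration 1:
  f(2.600000) = 5.856000
  f'(2.600000) = 12.880000
  x_1 = 2.600000 - 5.856000/12.880000 = 2.145342
Iteration 2:
  f(2.145342) = 1.104958
  f'(2.145342) = 8.226105
  x_2 = 2.145342 - 1.104958/8.226105 = 2.011018
Iteration 3:
  f(2.011018) = 0.077615
  f'(2.011018) = 7.088510
  x_3 = 2.011018 - 0.077615/7.088510 = 2.000069
Iteration 4:
  f(2.000069) = 0.000482
  f'(2.000069) = 7.000551
  x_4 = 2.000069 - 0.000482/7.000551 = 2.000000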